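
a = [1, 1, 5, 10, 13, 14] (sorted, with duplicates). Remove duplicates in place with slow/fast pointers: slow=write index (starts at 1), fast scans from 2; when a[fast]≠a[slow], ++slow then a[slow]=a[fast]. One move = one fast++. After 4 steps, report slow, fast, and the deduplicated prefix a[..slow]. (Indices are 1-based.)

slow=4, fast=6, prefix=[1, 5, 10, 13]

(s=1,f=2) a[fast]=1=a[slow] dup → fast++
(s=1,f=3) a[fast]=5≠a[slow]=1 write a[2]=5 → slow++,fast++
(s=2,f=4) a[fast]=10≠a[slow]=5 write a[3]=10 → slow++,fast++
(s=3,f=5) a[fast]=13≠a[slow]=10 write a[4]=13 → slow++,fast++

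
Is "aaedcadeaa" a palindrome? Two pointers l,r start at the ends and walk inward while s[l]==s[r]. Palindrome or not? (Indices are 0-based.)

not a palindrome (mismatch at 4,5)

l=0 r=9: 'a'=='a', l++,r--
l=1 r=8: 'a'=='a', l++,r--
l=2 r=7: 'e'=='e', l++,r--
l=3 r=6: 'd'=='d', l++,r--
l=4 r=5: 'c'!='a', stop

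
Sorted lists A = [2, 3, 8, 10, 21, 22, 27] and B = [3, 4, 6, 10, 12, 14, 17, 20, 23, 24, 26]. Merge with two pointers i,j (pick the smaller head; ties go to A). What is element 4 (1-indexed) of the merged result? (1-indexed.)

merged[4] = 4

[i=1,j=1] A[i]=2<=B[j]=3 take 2 → i++
[i=2,j=1] A[i]=3<=B[j]=3 take 3 → i++
[i=3,j=1] A[i]=8>B[j]=3 take 3 → j++
[i=3,j=2] A[i]=8>B[j]=4 take 4 → j++
[i=3,j=3] A[i]=8>B[j]=6 take 6 → j++
[i=3,j=4] A[i]=8<=B[j]=10 take 8 → i++
[i=4,j=4] A[i]=10<=B[j]=10 take 10 → i++
[i=5,j=4] A[i]=21>B[j]=10 take 10 → j++
[i=5,j=5] A[i]=21>B[j]=12 take 12 → j++
[i=5,j=6] A[i]=21>B[j]=14 take 14 → j++
[i=5,j=7] A[i]=21>B[j]=17 take 17 → j++
[i=5,j=8] A[i]=21>B[j]=20 take 20 → j++
[i=5,j=9] A[i]=21<=B[j]=23 take 21 → i++
[i=6,j=9] A[i]=22<=B[j]=23 take 22 → i++
[i=7,j=9] A[i]=27>B[j]=23 take 23 → j++
[i=7,j=10] A[i]=27>B[j]=24 take 24 → j++
[i=7,j=11] A[i]=27>B[j]=26 take 26 → j++
[i=7,j=12] B done, take A[i]=27 → i++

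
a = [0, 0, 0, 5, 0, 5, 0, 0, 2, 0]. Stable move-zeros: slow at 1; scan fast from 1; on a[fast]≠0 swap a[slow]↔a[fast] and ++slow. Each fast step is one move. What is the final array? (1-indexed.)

slow=1 fast=1: a[fast]=0, fast++
slow=1 fast=2: a[fast]=0, fast++
slow=1 fast=3: a[fast]=0, fast++
slow=1 fast=4: a[fast]=5≠0 swap→a[1]=5, slow++,fast++
slow=2 fast=5: a[fast]=0, fast++
slow=2 fast=6: a[fast]=5≠0 swap→a[2]=5, slow++,fast++
slow=3 fast=7: a[fast]=0, fast++
slow=3 fast=8: a[fast]=0, fast++
slow=3 fast=9: a[fast]=2≠0 swap→a[3]=2, slow++,fast++
slow=4 fast=10: a[fast]=0, fast++

[5, 5, 2, 0, 0, 0, 0, 0, 0, 0]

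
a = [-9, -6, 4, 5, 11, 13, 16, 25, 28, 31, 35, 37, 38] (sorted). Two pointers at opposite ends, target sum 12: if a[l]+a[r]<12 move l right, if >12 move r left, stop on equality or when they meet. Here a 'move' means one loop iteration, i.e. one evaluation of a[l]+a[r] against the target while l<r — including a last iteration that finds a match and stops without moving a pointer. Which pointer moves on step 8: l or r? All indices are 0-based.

[0,12] -9+38=29 >12 → r--
[0,11] -9+37=28 >12 → r--
[0,10] -9+35=26 >12 → r--
[0,9] -9+31=22 >12 → r--
[0,8] -9+28=19 >12 → r--
[0,7] -9+25=16 >12 → r--
[0,6] -9+16=7 <12 → l++
[1,6] -6+16=10 <12 → l++

l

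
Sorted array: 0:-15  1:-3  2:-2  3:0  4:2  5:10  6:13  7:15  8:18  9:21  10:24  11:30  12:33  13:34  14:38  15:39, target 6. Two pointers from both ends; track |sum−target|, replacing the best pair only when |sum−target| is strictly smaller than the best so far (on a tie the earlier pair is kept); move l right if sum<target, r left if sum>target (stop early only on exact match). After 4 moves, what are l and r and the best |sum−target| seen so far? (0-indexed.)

l=0, r=11, best |Δ|=12

l=0 r=15: -15+39=24 d=18 *, r--
l=0 r=14: -15+38=23 d=17 *, r--
l=0 r=13: -15+34=19 d=13 *, r--
l=0 r=12: -15+33=18 d=12 *, r--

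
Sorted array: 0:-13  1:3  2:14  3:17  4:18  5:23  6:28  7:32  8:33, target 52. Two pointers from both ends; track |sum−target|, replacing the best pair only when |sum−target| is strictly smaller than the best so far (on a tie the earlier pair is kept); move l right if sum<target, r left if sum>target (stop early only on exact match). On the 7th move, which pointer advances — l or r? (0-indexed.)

[0,8] -13+33=20 d=32 * → l++
[1,8] 3+33=36 d=16 * → l++
[2,8] 14+33=47 d=5 * → l++
[3,8] 17+33=50 d=2 * → l++
[4,8] 18+33=51 d=1 * → l++
[5,8] 23+33=56 d=4 → r--
[5,7] 23+32=55 d=3 → r--

r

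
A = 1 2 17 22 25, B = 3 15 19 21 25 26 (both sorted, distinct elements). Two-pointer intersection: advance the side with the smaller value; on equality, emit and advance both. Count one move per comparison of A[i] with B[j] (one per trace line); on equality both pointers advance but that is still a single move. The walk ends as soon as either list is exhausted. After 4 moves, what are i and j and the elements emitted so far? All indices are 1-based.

i=3, j=3, emitted=[]

[i=1,j=1] 1<3 → i++
[i=2,j=1] 2<3 → i++
[i=3,j=1] 17>3 → j++
[i=3,j=2] 17>15 → j++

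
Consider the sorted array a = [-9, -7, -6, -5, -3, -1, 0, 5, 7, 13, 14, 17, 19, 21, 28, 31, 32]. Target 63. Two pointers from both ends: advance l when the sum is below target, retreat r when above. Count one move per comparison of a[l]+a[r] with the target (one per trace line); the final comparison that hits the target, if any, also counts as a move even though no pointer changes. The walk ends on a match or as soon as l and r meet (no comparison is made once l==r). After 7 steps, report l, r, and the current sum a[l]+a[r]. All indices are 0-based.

l=7, r=16, sum=37

[0,16] -9+32=23 <63 → l++
[1,16] -7+32=25 <63 → l++
[2,16] -6+32=26 <63 → l++
[3,16] -5+32=27 <63 → l++
[4,16] -3+32=29 <63 → l++
[5,16] -1+32=31 <63 → l++
[6,16] 0+32=32 <63 → l++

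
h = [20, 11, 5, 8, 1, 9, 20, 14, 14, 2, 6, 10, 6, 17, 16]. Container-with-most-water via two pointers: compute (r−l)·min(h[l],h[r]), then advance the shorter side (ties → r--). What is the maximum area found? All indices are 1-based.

[1,15] min(20,16)*14=224 best=224 * → r--
[1,14] min(20,17)*13=221 best=224 → r--
[1,13] min(20,6)*12=72 best=224 → r--
[1,12] min(20,10)*11=110 best=224 → r--
[1,11] min(20,6)*10=60 best=224 → r--
[1,10] min(20,2)*9=18 best=224 → r--
[1,9] min(20,14)*8=112 best=224 → r--
[1,8] min(20,14)*7=98 best=224 → r--
[1,7] min(20,20)*6=120 best=224 → r--
[1,6] min(20,9)*5=45 best=224 → r--
[1,5] min(20,1)*4=4 best=224 → r--
[1,4] min(20,8)*3=24 best=224 → r--
[1,3] min(20,5)*2=10 best=224 → r--
[1,2] min(20,11)*1=11 best=224 → r--

max area = 224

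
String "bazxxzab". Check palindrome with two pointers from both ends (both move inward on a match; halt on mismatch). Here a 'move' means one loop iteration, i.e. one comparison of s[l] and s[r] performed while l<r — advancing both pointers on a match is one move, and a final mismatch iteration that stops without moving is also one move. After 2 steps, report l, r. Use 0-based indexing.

l=2, r=5

[0,7] 'b'=='b' → l++,r--
[1,6] 'a'=='a' → l++,r--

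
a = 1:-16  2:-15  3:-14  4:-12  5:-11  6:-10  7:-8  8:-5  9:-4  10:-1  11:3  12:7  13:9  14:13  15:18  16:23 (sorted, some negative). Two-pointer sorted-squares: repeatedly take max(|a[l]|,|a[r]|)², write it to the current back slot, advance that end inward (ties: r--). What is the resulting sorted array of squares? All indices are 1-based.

[1, 9, 16, 25, 49, 64, 81, 100, 121, 144, 169, 196, 225, 256, 324, 529]

l=1 r=16: |-16|<=|23| out[16]=529, r--
l=1 r=15: |-16|<=|18| out[15]=324, r--
l=1 r=14: |-16|>|13| out[14]=256, l++
l=2 r=14: |-15|>|13| out[13]=225, l++
l=3 r=14: |-14|>|13| out[12]=196, l++
l=4 r=14: |-12|<=|13| out[11]=169, r--
l=4 r=13: |-12|>|9| out[10]=144, l++
l=5 r=13: |-11|>|9| out[9]=121, l++
l=6 r=13: |-10|>|9| out[8]=100, l++
l=7 r=13: |-8|<=|9| out[7]=81, r--
l=7 r=12: |-8|>|7| out[6]=64, l++
l=8 r=12: |-5|<=|7| out[5]=49, r--
l=8 r=11: |-5|>|3| out[4]=25, l++
l=9 r=11: |-4|>|3| out[3]=16, l++
l=10 r=11: |-1|<=|3| out[2]=9, r--
l=10 r=10: |-1|<=|-1| out[1]=1, r--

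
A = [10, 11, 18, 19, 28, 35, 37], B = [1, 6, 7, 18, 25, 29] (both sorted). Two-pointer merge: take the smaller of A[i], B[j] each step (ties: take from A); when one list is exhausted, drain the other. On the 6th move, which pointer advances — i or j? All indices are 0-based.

i=0 j=0: A[i]=10>B[j]=1 take 1, j++
i=0 j=1: A[i]=10>B[j]=6 take 6, j++
i=0 j=2: A[i]=10>B[j]=7 take 7, j++
i=0 j=3: A[i]=10<=B[j]=18 take 10, i++
i=1 j=3: A[i]=11<=B[j]=18 take 11, i++
i=2 j=3: A[i]=18<=B[j]=18 take 18, i++

i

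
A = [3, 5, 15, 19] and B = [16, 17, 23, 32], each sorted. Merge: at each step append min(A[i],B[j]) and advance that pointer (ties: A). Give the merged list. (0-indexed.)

[3, 5, 15, 16, 17, 19, 23, 32]

[i=0,j=0] A[i]=3<=B[j]=16 take 3 → i++
[i=1,j=0] A[i]=5<=B[j]=16 take 5 → i++
[i=2,j=0] A[i]=15<=B[j]=16 take 15 → i++
[i=3,j=0] A[i]=19>B[j]=16 take 16 → j++
[i=3,j=1] A[i]=19>B[j]=17 take 17 → j++
[i=3,j=2] A[i]=19<=B[j]=23 take 19 → i++
[i=4,j=2] A done, take B[j]=23 → j++
[i=4,j=3] A done, take B[j]=32 → j++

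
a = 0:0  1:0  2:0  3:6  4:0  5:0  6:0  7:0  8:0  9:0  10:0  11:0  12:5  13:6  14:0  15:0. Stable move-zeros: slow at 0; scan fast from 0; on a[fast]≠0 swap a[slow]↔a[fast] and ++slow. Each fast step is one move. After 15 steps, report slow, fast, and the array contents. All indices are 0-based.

(s=0,f=0) a[fast]=0 → fast++
(s=0,f=1) a[fast]=0 → fast++
(s=0,f=2) a[fast]=0 → fast++
(s=0,f=3) a[fast]=6≠0 swap→a[0]=6 → slow++,fast++
(s=1,f=4) a[fast]=0 → fast++
(s=1,f=5) a[fast]=0 → fast++
(s=1,f=6) a[fast]=0 → fast++
(s=1,f=7) a[fast]=0 → fast++
(s=1,f=8) a[fast]=0 → fast++
(s=1,f=9) a[fast]=0 → fast++
(s=1,f=10) a[fast]=0 → fast++
(s=1,f=11) a[fast]=0 → fast++
(s=1,f=12) a[fast]=5≠0 swap→a[1]=5 → slow++,fast++
(s=2,f=13) a[fast]=6≠0 swap→a[2]=6 → slow++,fast++
(s=3,f=14) a[fast]=0 → fast++

slow=3, fast=15, a=[6, 5, 6, 0, 0, 0, 0, 0, 0, 0, 0, 0, 0, 0, 0, 0]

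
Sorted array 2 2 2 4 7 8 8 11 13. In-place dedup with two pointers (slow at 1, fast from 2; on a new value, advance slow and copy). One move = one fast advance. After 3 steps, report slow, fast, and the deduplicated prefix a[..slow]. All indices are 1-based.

(s=1,f=2) a[fast]=2=a[slow] dup → fast++
(s=1,f=3) a[fast]=2=a[slow] dup → fast++
(s=1,f=4) a[fast]=4≠a[slow]=2 write a[2]=4 → slow++,fast++

slow=2, fast=5, prefix=[2, 4]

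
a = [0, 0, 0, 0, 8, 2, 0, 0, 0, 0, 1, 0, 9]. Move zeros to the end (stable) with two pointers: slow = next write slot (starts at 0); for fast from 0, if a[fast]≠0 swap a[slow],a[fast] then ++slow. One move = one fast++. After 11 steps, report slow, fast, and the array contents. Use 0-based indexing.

slow=3, fast=11, a=[8, 2, 1, 0, 0, 0, 0, 0, 0, 0, 0, 0, 9]

slow=0 fast=0: a[fast]=0, fast++
slow=0 fast=1: a[fast]=0, fast++
slow=0 fast=2: a[fast]=0, fast++
slow=0 fast=3: a[fast]=0, fast++
slow=0 fast=4: a[fast]=8≠0 swap→a[0]=8, slow++,fast++
slow=1 fast=5: a[fast]=2≠0 swap→a[1]=2, slow++,fast++
slow=2 fast=6: a[fast]=0, fast++
slow=2 fast=7: a[fast]=0, fast++
slow=2 fast=8: a[fast]=0, fast++
slow=2 fast=9: a[fast]=0, fast++
slow=2 fast=10: a[fast]=1≠0 swap→a[2]=1, slow++,fast++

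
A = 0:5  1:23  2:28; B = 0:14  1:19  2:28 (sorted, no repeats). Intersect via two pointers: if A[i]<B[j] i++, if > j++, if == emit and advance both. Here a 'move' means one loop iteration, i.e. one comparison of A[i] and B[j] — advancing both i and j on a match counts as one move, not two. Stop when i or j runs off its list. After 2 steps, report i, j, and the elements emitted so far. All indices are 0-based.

i=1, j=1, emitted=[]

i=0 j=0: 5<14, i++
i=1 j=0: 23>14, j++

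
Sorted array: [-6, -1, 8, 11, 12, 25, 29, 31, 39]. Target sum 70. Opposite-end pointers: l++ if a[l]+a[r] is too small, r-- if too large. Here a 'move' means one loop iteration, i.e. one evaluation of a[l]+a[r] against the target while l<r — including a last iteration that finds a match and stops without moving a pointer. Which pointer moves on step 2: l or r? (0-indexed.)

l

l=0 r=8: -6+39=33 <70, l++
l=1 r=8: -1+39=38 <70, l++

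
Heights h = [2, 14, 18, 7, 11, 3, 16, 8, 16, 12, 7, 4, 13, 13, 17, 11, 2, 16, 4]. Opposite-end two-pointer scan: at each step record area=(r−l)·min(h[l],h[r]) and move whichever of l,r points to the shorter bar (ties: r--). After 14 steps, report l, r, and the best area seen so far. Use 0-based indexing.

[0,18] min(2,4)*18=36 best=36 * → l++
[1,18] min(14,4)*17=68 best=68 * → r--
[1,17] min(14,16)*16=224 best=224 * → l++
[2,17] min(18,16)*15=240 best=240 * → r--
[2,16] min(18,2)*14=28 best=240 → r--
[2,15] min(18,11)*13=143 best=240 → r--
[2,14] min(18,17)*12=204 best=240 → r--
[2,13] min(18,13)*11=143 best=240 → r--
[2,12] min(18,13)*10=130 best=240 → r--
[2,11] min(18,4)*9=36 best=240 → r--
[2,10] min(18,7)*8=56 best=240 → r--
[2,9] min(18,12)*7=84 best=240 → r--
[2,8] min(18,16)*6=96 best=240 → r--
[2,7] min(18,8)*5=40 best=240 → r--

l=2, r=6, best area=240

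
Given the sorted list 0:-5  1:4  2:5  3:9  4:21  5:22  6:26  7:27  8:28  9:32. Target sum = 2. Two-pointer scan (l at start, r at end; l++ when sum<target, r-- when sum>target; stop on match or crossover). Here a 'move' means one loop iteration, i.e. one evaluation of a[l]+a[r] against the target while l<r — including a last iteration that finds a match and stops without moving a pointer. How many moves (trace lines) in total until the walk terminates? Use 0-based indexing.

[0,9] -5+32=27 >2 → r--
[0,8] -5+28=23 >2 → r--
[0,7] -5+27=22 >2 → r--
[0,6] -5+26=21 >2 → r--
[0,5] -5+22=17 >2 → r--
[0,4] -5+21=16 >2 → r--
[0,3] -5+9=4 >2 → r--
[0,2] -5+5=0 <2 → l++
[1,2] 4+5=9 >2 → r--

9 moves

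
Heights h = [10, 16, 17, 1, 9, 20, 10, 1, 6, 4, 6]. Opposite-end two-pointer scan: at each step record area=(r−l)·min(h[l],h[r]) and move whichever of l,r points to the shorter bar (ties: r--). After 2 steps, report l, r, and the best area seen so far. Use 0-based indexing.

l=0, r=8, best area=60

l=0 r=10: min(10,6)*10=60 best=60 *, r--
l=0 r=9: min(10,4)*9=36 best=60, r--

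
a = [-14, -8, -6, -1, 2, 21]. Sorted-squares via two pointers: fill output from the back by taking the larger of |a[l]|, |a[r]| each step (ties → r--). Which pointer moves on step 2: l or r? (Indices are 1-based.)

[1,6] |-14|<=|21| out[6]=441 → r--
[1,5] |-14|>|2| out[5]=196 → l++

l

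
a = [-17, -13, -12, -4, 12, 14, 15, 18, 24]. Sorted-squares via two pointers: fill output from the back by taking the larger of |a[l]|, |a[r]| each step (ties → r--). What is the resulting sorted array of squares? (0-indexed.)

[0,8] |-17|<=|24| out[8]=576 → r--
[0,7] |-17|<=|18| out[7]=324 → r--
[0,6] |-17|>|15| out[6]=289 → l++
[1,6] |-13|<=|15| out[5]=225 → r--
[1,5] |-13|<=|14| out[4]=196 → r--
[1,4] |-13|>|12| out[3]=169 → l++
[2,4] |-12|<=|12| out[2]=144 → r--
[2,3] |-12|>|-4| out[1]=144 → l++
[3,3] |-4|<=|-4| out[0]=16 → r--

[16, 144, 144, 169, 196, 225, 289, 324, 576]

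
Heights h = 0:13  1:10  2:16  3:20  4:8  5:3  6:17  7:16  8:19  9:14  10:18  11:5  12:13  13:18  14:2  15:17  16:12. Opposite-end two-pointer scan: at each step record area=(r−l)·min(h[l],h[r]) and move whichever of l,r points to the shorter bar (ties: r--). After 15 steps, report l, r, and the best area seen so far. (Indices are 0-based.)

l=0 r=16: min(13,12)*16=192 best=192 *, r--
l=0 r=15: min(13,17)*15=195 best=195 *, l++
l=1 r=15: min(10,17)*14=140 best=195, l++
l=2 r=15: min(16,17)*13=208 best=208 *, l++
l=3 r=15: min(20,17)*12=204 best=208, r--
l=3 r=14: min(20,2)*11=22 best=208, r--
l=3 r=13: min(20,18)*10=180 best=208, r--
l=3 r=12: min(20,13)*9=117 best=208, r--
l=3 r=11: min(20,5)*8=40 best=208, r--
l=3 r=10: min(20,18)*7=126 best=208, r--
l=3 r=9: min(20,14)*6=84 best=208, r--
l=3 r=8: min(20,19)*5=95 best=208, r--
l=3 r=7: min(20,16)*4=64 best=208, r--
l=3 r=6: min(20,17)*3=51 best=208, r--
l=3 r=5: min(20,3)*2=6 best=208, r--

l=3, r=4, best area=208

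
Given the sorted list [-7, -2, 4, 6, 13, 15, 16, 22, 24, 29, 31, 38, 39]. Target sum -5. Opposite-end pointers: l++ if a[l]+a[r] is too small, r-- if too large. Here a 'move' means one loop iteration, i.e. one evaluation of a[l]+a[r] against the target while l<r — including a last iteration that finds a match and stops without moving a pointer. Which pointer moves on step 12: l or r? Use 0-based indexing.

l=0 r=12: -7+39=32 >-5, r--
l=0 r=11: -7+38=31 >-5, r--
l=0 r=10: -7+31=24 >-5, r--
l=0 r=9: -7+29=22 >-5, r--
l=0 r=8: -7+24=17 >-5, r--
l=0 r=7: -7+22=15 >-5, r--
l=0 r=6: -7+16=9 >-5, r--
l=0 r=5: -7+15=8 >-5, r--
l=0 r=4: -7+13=6 >-5, r--
l=0 r=3: -7+6=-1 >-5, r--
l=0 r=2: -7+4=-3 >-5, r--
l=0 r=1: -7+-2=-9 <-5, l++

l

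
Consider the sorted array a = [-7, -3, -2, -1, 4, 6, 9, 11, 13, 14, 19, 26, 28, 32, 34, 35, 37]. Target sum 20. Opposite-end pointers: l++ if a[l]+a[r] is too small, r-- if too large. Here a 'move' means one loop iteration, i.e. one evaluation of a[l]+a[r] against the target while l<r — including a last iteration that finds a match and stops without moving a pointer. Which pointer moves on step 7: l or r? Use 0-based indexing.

[0,16] -7+37=30 >20 → r--
[0,15] -7+35=28 >20 → r--
[0,14] -7+34=27 >20 → r--
[0,13] -7+32=25 >20 → r--
[0,12] -7+28=21 >20 → r--
[0,11] -7+26=19 <20 → l++
[1,11] -3+26=23 >20 → r--

r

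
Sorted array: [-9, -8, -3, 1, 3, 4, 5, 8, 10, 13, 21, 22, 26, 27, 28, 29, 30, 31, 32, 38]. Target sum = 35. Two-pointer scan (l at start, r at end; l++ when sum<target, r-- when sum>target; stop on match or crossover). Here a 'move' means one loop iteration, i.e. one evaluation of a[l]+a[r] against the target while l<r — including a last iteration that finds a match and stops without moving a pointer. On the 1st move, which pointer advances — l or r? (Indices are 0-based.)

l

l=0 r=19: -9+38=29 <35, l++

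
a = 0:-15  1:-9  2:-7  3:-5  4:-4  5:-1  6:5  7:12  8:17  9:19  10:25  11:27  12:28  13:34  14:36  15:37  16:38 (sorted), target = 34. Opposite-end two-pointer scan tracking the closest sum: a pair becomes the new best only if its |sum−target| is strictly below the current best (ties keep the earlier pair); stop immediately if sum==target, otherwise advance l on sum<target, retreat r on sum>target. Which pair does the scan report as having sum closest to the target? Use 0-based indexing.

[0,16] -15+38=23 d=11 * → l++
[1,16] -9+38=29 d=5 * → l++
[2,16] -7+38=31 d=3 * → l++
[3,16] -5+38=33 d=1 * → l++
[4,16] -4+38=34 d=0 * → stop

pair (-4, 38) with sum 34 (|Δ|=0)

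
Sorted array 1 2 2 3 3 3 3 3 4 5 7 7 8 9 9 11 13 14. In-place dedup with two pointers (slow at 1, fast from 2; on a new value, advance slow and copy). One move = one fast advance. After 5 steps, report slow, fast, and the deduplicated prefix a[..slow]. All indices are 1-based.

slow=3, fast=7, prefix=[1, 2, 3]

slow=1 fast=2: a[fast]=2≠a[slow]=1 write a[2]=2, slow++,fast++
slow=2 fast=3: a[fast]=2=a[slow] dup, fast++
slow=2 fast=4: a[fast]=3≠a[slow]=2 write a[3]=3, slow++,fast++
slow=3 fast=5: a[fast]=3=a[slow] dup, fast++
slow=3 fast=6: a[fast]=3=a[slow] dup, fast++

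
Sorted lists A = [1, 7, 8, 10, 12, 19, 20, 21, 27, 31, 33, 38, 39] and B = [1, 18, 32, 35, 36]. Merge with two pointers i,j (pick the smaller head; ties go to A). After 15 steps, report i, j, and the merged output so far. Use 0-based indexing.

[i=0,j=0] A[i]=1<=B[j]=1 take 1 → i++
[i=1,j=0] A[i]=7>B[j]=1 take 1 → j++
[i=1,j=1] A[i]=7<=B[j]=18 take 7 → i++
[i=2,j=1] A[i]=8<=B[j]=18 take 8 → i++
[i=3,j=1] A[i]=10<=B[j]=18 take 10 → i++
[i=4,j=1] A[i]=12<=B[j]=18 take 12 → i++
[i=5,j=1] A[i]=19>B[j]=18 take 18 → j++
[i=5,j=2] A[i]=19<=B[j]=32 take 19 → i++
[i=6,j=2] A[i]=20<=B[j]=32 take 20 → i++
[i=7,j=2] A[i]=21<=B[j]=32 take 21 → i++
[i=8,j=2] A[i]=27<=B[j]=32 take 27 → i++
[i=9,j=2] A[i]=31<=B[j]=32 take 31 → i++
[i=10,j=2] A[i]=33>B[j]=32 take 32 → j++
[i=10,j=3] A[i]=33<=B[j]=35 take 33 → i++
[i=11,j=3] A[i]=38>B[j]=35 take 35 → j++

i=11, j=4, merged so far=[1, 1, 7, 8, 10, 12, 18, 19, 20, 21, 27, 31, 32, 33, 35]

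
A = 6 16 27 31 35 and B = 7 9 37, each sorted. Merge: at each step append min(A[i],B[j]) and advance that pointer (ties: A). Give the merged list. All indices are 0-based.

[i=0,j=0] A[i]=6<=B[j]=7 take 6 → i++
[i=1,j=0] A[i]=16>B[j]=7 take 7 → j++
[i=1,j=1] A[i]=16>B[j]=9 take 9 → j++
[i=1,j=2] A[i]=16<=B[j]=37 take 16 → i++
[i=2,j=2] A[i]=27<=B[j]=37 take 27 → i++
[i=3,j=2] A[i]=31<=B[j]=37 take 31 → i++
[i=4,j=2] A[i]=35<=B[j]=37 take 35 → i++
[i=5,j=2] A done, take B[j]=37 → j++

[6, 7, 9, 16, 27, 31, 35, 37]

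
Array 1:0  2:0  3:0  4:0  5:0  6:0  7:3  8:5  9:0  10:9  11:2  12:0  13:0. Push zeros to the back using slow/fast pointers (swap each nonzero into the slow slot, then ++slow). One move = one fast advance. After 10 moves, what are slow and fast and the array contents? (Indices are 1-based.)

(s=1,f=1) a[fast]=0 → fast++
(s=1,f=2) a[fast]=0 → fast++
(s=1,f=3) a[fast]=0 → fast++
(s=1,f=4) a[fast]=0 → fast++
(s=1,f=5) a[fast]=0 → fast++
(s=1,f=6) a[fast]=0 → fast++
(s=1,f=7) a[fast]=3≠0 swap→a[1]=3 → slow++,fast++
(s=2,f=8) a[fast]=5≠0 swap→a[2]=5 → slow++,fast++
(s=3,f=9) a[fast]=0 → fast++
(s=3,f=10) a[fast]=9≠0 swap→a[3]=9 → slow++,fast++

slow=4, fast=11, a=[3, 5, 9, 0, 0, 0, 0, 0, 0, 0, 2, 0, 0]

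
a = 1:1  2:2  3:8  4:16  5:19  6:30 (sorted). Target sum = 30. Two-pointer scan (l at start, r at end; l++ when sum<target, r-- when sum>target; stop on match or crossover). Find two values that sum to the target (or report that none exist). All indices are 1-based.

l=1 r=6: 1+30=31 >30, r--
l=1 r=5: 1+19=20 <30, l++
l=2 r=5: 2+19=21 <30, l++
l=3 r=5: 8+19=27 <30, l++
l=4 r=5: 16+19=35 >30, r--

no pair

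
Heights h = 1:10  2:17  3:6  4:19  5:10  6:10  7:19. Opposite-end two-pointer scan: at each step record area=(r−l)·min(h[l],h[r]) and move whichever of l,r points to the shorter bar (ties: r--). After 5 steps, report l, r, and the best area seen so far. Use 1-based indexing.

l=1 r=7: min(10,19)*6=60 best=60 *, l++
l=2 r=7: min(17,19)*5=85 best=85 *, l++
l=3 r=7: min(6,19)*4=24 best=85, l++
l=4 r=7: min(19,19)*3=57 best=85, r--
l=4 r=6: min(19,10)*2=20 best=85, r--

l=4, r=5, best area=85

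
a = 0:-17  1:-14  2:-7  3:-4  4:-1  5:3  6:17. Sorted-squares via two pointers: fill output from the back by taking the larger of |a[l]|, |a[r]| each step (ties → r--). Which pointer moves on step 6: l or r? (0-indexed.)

r

l=0 r=6: |-17|<=|17| out[6]=289, r--
l=0 r=5: |-17|>|3| out[5]=289, l++
l=1 r=5: |-14|>|3| out[4]=196, l++
l=2 r=5: |-7|>|3| out[3]=49, l++
l=3 r=5: |-4|>|3| out[2]=16, l++
l=4 r=5: |-1|<=|3| out[1]=9, r--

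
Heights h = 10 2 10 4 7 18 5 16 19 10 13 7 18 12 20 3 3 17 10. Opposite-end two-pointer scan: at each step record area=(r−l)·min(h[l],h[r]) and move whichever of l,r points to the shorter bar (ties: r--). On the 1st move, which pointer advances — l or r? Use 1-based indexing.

r

[1,19] min(10,10)*18=180 best=180 * → r--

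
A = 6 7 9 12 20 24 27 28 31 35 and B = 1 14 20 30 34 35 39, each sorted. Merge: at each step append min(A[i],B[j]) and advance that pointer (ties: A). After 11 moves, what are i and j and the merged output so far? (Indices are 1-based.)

i=1 j=1: A[i]=6>B[j]=1 take 1, j++
i=1 j=2: A[i]=6<=B[j]=14 take 6, i++
i=2 j=2: A[i]=7<=B[j]=14 take 7, i++
i=3 j=2: A[i]=9<=B[j]=14 take 9, i++
i=4 j=2: A[i]=12<=B[j]=14 take 12, i++
i=5 j=2: A[i]=20>B[j]=14 take 14, j++
i=5 j=3: A[i]=20<=B[j]=20 take 20, i++
i=6 j=3: A[i]=24>B[j]=20 take 20, j++
i=6 j=4: A[i]=24<=B[j]=30 take 24, i++
i=7 j=4: A[i]=27<=B[j]=30 take 27, i++
i=8 j=4: A[i]=28<=B[j]=30 take 28, i++

i=9, j=4, merged so far=[1, 6, 7, 9, 12, 14, 20, 20, 24, 27, 28]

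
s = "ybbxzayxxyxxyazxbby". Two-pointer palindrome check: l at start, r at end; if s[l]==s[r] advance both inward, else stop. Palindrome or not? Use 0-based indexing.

[0,18] 'y'=='y' → l++,r--
[1,17] 'b'=='b' → l++,r--
[2,16] 'b'=='b' → l++,r--
[3,15] 'x'=='x' → l++,r--
[4,14] 'z'=='z' → l++,r--
[5,13] 'a'=='a' → l++,r--
[6,12] 'y'=='y' → l++,r--
[7,11] 'x'=='x' → l++,r--
[8,10] 'x'=='x' → l++,r--

palindrome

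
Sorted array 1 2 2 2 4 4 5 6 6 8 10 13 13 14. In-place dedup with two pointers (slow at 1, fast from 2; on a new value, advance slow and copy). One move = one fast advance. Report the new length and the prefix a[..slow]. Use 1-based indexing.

(s=1,f=2) a[fast]=2≠a[slow]=1 write a[2]=2 → slow++,fast++
(s=2,f=3) a[fast]=2=a[slow] dup → fast++
(s=2,f=4) a[fast]=2=a[slow] dup → fast++
(s=2,f=5) a[fast]=4≠a[slow]=2 write a[3]=4 → slow++,fast++
(s=3,f=6) a[fast]=4=a[slow] dup → fast++
(s=3,f=7) a[fast]=5≠a[slow]=4 write a[4]=5 → slow++,fast++
(s=4,f=8) a[fast]=6≠a[slow]=5 write a[5]=6 → slow++,fast++
(s=5,f=9) a[fast]=6=a[slow] dup → fast++
(s=5,f=10) a[fast]=8≠a[slow]=6 write a[6]=8 → slow++,fast++
(s=6,f=11) a[fast]=10≠a[slow]=8 write a[7]=10 → slow++,fast++
(s=7,f=12) a[fast]=13≠a[slow]=10 write a[8]=13 → slow++,fast++
(s=8,f=13) a[fast]=13=a[slow] dup → fast++
(s=8,f=14) a[fast]=14≠a[slow]=13 write a[9]=14 → slow++,fast++

length 9; prefix = [1, 2, 4, 5, 6, 8, 10, 13, 14]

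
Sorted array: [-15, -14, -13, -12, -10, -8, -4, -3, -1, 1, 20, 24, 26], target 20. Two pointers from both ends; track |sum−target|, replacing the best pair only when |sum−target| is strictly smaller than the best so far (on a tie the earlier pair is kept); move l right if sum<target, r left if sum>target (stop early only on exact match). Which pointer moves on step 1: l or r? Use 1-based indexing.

l

l=1 r=13: -15+26=11 d=9 *, l++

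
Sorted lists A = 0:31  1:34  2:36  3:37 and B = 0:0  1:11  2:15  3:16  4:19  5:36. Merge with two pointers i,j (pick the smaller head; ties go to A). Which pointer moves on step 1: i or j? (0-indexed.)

[i=0,j=0] A[i]=31>B[j]=0 take 0 → j++

j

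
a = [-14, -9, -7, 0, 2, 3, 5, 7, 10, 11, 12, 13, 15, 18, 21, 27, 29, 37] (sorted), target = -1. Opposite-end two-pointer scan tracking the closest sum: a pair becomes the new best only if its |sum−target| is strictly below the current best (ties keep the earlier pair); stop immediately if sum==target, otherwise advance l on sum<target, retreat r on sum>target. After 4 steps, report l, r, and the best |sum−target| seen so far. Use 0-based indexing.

l=0, r=13, best |Δ|=8

[0,17] -14+37=23 d=24 * → r--
[0,16] -14+29=15 d=16 * → r--
[0,15] -14+27=13 d=14 * → r--
[0,14] -14+21=7 d=8 * → r--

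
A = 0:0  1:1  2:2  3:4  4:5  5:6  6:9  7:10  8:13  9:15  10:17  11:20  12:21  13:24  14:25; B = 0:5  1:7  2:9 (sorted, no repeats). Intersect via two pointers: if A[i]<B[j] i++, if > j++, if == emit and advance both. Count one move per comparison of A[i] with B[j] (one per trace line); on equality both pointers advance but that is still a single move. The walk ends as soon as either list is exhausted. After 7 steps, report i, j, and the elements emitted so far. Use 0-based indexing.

i=6, j=2, emitted=[5]

i=0 j=0: 0<5, i++
i=1 j=0: 1<5, i++
i=2 j=0: 2<5, i++
i=3 j=0: 4<5, i++
i=4 j=0: 5==5 emit, i++,j++
i=5 j=1: 6<7, i++
i=6 j=1: 9>7, j++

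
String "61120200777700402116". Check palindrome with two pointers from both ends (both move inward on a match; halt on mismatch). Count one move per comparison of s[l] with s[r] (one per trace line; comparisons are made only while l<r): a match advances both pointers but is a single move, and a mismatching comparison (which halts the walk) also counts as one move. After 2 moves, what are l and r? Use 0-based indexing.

l=2, r=17

[0,19] '6'=='6' → l++,r--
[1,18] '1'=='1' → l++,r--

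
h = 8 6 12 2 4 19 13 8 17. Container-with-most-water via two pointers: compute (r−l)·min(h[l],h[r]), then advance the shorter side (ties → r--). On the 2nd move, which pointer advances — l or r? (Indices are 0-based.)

l

[0,8] min(8,17)*8=64 best=64 * → l++
[1,8] min(6,17)*7=42 best=64 → l++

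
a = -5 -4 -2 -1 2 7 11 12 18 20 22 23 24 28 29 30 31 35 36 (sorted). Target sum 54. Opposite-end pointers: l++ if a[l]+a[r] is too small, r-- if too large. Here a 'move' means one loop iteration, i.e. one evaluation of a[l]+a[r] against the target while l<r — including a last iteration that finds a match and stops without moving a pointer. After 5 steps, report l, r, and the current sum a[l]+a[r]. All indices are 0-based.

l=0 r=18: -5+36=31 <54, l++
l=1 r=18: -4+36=32 <54, l++
l=2 r=18: -2+36=34 <54, l++
l=3 r=18: -1+36=35 <54, l++
l=4 r=18: 2+36=38 <54, l++

l=5, r=18, sum=43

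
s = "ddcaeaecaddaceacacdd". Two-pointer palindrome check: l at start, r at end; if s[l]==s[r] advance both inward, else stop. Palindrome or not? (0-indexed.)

[0,19] 'd'=='d' → l++,r--
[1,18] 'd'=='d' → l++,r--
[2,17] 'c'=='c' → l++,r--
[3,16] 'a'=='a' → l++,r--
[4,15] 'e'!='c' → stop

not a palindrome (mismatch at 4,15)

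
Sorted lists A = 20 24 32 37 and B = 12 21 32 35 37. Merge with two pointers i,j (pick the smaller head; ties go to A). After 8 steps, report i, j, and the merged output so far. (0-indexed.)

i=4, j=4, merged so far=[12, 20, 21, 24, 32, 32, 35, 37]

i=0 j=0: A[i]=20>B[j]=12 take 12, j++
i=0 j=1: A[i]=20<=B[j]=21 take 20, i++
i=1 j=1: A[i]=24>B[j]=21 take 21, j++
i=1 j=2: A[i]=24<=B[j]=32 take 24, i++
i=2 j=2: A[i]=32<=B[j]=32 take 32, i++
i=3 j=2: A[i]=37>B[j]=32 take 32, j++
i=3 j=3: A[i]=37>B[j]=35 take 35, j++
i=3 j=4: A[i]=37<=B[j]=37 take 37, i++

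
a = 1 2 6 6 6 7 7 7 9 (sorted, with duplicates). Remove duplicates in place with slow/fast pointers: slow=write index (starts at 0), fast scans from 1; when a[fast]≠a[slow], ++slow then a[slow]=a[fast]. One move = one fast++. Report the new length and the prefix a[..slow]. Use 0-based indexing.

length 5; prefix = [1, 2, 6, 7, 9]

(s=0,f=1) a[fast]=2≠a[slow]=1 write a[1]=2 → slow++,fast++
(s=1,f=2) a[fast]=6≠a[slow]=2 write a[2]=6 → slow++,fast++
(s=2,f=3) a[fast]=6=a[slow] dup → fast++
(s=2,f=4) a[fast]=6=a[slow] dup → fast++
(s=2,f=5) a[fast]=7≠a[slow]=6 write a[3]=7 → slow++,fast++
(s=3,f=6) a[fast]=7=a[slow] dup → fast++
(s=3,f=7) a[fast]=7=a[slow] dup → fast++
(s=3,f=8) a[fast]=9≠a[slow]=7 write a[4]=9 → slow++,fast++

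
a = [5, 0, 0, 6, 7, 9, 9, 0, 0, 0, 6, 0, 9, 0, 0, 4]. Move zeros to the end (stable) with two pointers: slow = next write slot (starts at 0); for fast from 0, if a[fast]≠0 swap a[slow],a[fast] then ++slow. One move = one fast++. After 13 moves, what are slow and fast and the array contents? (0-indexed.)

slow=0 fast=0: a[fast]=5≠0 swap→a[0]=5, slow++,fast++
slow=1 fast=1: a[fast]=0, fast++
slow=1 fast=2: a[fast]=0, fast++
slow=1 fast=3: a[fast]=6≠0 swap→a[1]=6, slow++,fast++
slow=2 fast=4: a[fast]=7≠0 swap→a[2]=7, slow++,fast++
slow=3 fast=5: a[fast]=9≠0 swap→a[3]=9, slow++,fast++
slow=4 fast=6: a[fast]=9≠0 swap→a[4]=9, slow++,fast++
slow=5 fast=7: a[fast]=0, fast++
slow=5 fast=8: a[fast]=0, fast++
slow=5 fast=9: a[fast]=0, fast++
slow=5 fast=10: a[fast]=6≠0 swap→a[5]=6, slow++,fast++
slow=6 fast=11: a[fast]=0, fast++
slow=6 fast=12: a[fast]=9≠0 swap→a[6]=9, slow++,fast++

slow=7, fast=13, a=[5, 6, 7, 9, 9, 6, 9, 0, 0, 0, 0, 0, 0, 0, 0, 4]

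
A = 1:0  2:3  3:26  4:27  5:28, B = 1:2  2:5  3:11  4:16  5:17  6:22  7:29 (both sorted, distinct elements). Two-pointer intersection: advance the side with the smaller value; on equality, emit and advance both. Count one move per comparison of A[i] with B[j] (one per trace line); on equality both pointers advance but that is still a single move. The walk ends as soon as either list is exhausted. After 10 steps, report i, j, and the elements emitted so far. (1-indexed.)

[i=1,j=1] 0<2 → i++
[i=2,j=1] 3>2 → j++
[i=2,j=2] 3<5 → i++
[i=3,j=2] 26>5 → j++
[i=3,j=3] 26>11 → j++
[i=3,j=4] 26>16 → j++
[i=3,j=5] 26>17 → j++
[i=3,j=6] 26>22 → j++
[i=3,j=7] 26<29 → i++
[i=4,j=7] 27<29 → i++

i=5, j=7, emitted=[]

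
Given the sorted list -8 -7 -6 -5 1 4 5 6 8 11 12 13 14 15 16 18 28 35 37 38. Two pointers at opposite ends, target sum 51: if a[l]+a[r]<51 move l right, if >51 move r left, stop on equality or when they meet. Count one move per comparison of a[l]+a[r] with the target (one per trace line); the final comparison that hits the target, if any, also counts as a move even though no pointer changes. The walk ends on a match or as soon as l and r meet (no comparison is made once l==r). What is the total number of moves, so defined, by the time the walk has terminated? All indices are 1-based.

12 moves

l=1 r=20: -8+38=30 <51, l++
l=2 r=20: -7+38=31 <51, l++
l=3 r=20: -6+38=32 <51, l++
l=4 r=20: -5+38=33 <51, l++
l=5 r=20: 1+38=39 <51, l++
l=6 r=20: 4+38=42 <51, l++
l=7 r=20: 5+38=43 <51, l++
l=8 r=20: 6+38=44 <51, l++
l=9 r=20: 8+38=46 <51, l++
l=10 r=20: 11+38=49 <51, l++
l=11 r=20: 12+38=50 <51, l++
l=12 r=20: 13+38=51, found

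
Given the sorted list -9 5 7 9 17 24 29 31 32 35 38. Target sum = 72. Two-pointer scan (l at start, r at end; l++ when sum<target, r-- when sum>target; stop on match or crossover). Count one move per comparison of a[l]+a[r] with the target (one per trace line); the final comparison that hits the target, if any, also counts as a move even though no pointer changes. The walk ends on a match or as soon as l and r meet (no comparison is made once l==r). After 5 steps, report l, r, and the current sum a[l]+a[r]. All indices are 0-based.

l=0 r=10: -9+38=29 <72, l++
l=1 r=10: 5+38=43 <72, l++
l=2 r=10: 7+38=45 <72, l++
l=3 r=10: 9+38=47 <72, l++
l=4 r=10: 17+38=55 <72, l++

l=5, r=10, sum=62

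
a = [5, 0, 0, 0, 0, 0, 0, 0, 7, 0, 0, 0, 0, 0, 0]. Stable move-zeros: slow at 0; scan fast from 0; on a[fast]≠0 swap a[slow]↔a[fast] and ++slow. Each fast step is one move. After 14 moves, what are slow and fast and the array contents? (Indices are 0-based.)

slow=2, fast=14, a=[5, 7, 0, 0, 0, 0, 0, 0, 0, 0, 0, 0, 0, 0, 0]

(s=0,f=0) a[fast]=5≠0 swap→a[0]=5 → slow++,fast++
(s=1,f=1) a[fast]=0 → fast++
(s=1,f=2) a[fast]=0 → fast++
(s=1,f=3) a[fast]=0 → fast++
(s=1,f=4) a[fast]=0 → fast++
(s=1,f=5) a[fast]=0 → fast++
(s=1,f=6) a[fast]=0 → fast++
(s=1,f=7) a[fast]=0 → fast++
(s=1,f=8) a[fast]=7≠0 swap→a[1]=7 → slow++,fast++
(s=2,f=9) a[fast]=0 → fast++
(s=2,f=10) a[fast]=0 → fast++
(s=2,f=11) a[fast]=0 → fast++
(s=2,f=12) a[fast]=0 → fast++
(s=2,f=13) a[fast]=0 → fast++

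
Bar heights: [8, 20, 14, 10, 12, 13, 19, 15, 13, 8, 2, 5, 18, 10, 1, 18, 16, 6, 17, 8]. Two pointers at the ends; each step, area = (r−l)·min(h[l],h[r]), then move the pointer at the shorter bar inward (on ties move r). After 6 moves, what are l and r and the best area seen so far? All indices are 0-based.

l=0 r=19: min(8,8)*19=152 best=152 *, r--
l=0 r=18: min(8,17)*18=144 best=152, l++
l=1 r=18: min(20,17)*17=289 best=289 *, r--
l=1 r=17: min(20,6)*16=96 best=289, r--
l=1 r=16: min(20,16)*15=240 best=289, r--
l=1 r=15: min(20,18)*14=252 best=289, r--

l=1, r=14, best area=289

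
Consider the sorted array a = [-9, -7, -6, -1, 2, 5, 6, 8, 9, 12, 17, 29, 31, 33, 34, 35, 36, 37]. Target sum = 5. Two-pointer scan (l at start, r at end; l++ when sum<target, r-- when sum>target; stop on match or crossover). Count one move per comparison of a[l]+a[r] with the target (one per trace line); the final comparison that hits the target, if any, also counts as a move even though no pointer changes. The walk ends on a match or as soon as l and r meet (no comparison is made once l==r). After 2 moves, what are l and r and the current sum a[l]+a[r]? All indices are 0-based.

l=0 r=17: -9+37=28 >5, r--
l=0 r=16: -9+36=27 >5, r--

l=0, r=15, sum=26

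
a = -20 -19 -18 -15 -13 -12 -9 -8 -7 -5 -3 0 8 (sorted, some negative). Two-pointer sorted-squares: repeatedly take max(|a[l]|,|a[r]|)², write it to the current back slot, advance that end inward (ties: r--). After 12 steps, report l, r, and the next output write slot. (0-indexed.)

l=0 r=12: |-20|>|8| out[12]=400, l++
l=1 r=12: |-19|>|8| out[11]=361, l++
l=2 r=12: |-18|>|8| out[10]=324, l++
l=3 r=12: |-15|>|8| out[9]=225, l++
l=4 r=12: |-13|>|8| out[8]=169, l++
l=5 r=12: |-12|>|8| out[7]=144, l++
l=6 r=12: |-9|>|8| out[6]=81, l++
l=7 r=12: |-8|<=|8| out[5]=64, r--
l=7 r=11: |-8|>|0| out[4]=64, l++
l=8 r=11: |-7|>|0| out[3]=49, l++
l=9 r=11: |-5|>|0| out[2]=25, l++
l=10 r=11: |-3|>|0| out[1]=9, l++

l=11, r=11, next write slot=0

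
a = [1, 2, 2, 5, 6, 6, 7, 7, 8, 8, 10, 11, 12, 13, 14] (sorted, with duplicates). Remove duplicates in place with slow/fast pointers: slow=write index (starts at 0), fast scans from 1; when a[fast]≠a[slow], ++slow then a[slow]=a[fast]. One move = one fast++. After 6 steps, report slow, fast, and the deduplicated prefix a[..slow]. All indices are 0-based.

(s=0,f=1) a[fast]=2≠a[slow]=1 write a[1]=2 → slow++,fast++
(s=1,f=2) a[fast]=2=a[slow] dup → fast++
(s=1,f=3) a[fast]=5≠a[slow]=2 write a[2]=5 → slow++,fast++
(s=2,f=4) a[fast]=6≠a[slow]=5 write a[3]=6 → slow++,fast++
(s=3,f=5) a[fast]=6=a[slow] dup → fast++
(s=3,f=6) a[fast]=7≠a[slow]=6 write a[4]=7 → slow++,fast++

slow=4, fast=7, prefix=[1, 2, 5, 6, 7]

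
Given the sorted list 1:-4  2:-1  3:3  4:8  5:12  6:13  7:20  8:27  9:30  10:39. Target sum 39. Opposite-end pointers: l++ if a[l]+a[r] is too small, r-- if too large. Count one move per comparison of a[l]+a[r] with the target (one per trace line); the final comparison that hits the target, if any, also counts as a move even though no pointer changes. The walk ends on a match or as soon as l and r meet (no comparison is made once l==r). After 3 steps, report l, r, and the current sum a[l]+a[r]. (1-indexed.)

l=1 r=10: -4+39=35 <39, l++
l=2 r=10: -1+39=38 <39, l++
l=3 r=10: 3+39=42 >39, r--

l=3, r=9, sum=33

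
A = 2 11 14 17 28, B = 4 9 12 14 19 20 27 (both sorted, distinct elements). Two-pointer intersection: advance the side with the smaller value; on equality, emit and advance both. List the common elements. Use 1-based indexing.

i=1 j=1: 2<4, i++
i=2 j=1: 11>4, j++
i=2 j=2: 11>9, j++
i=2 j=3: 11<12, i++
i=3 j=3: 14>12, j++
i=3 j=4: 14==14 emit, i++,j++
i=4 j=5: 17<19, i++
i=5 j=5: 28>19, j++
i=5 j=6: 28>20, j++
i=5 j=7: 28>27, j++

intersection = [14]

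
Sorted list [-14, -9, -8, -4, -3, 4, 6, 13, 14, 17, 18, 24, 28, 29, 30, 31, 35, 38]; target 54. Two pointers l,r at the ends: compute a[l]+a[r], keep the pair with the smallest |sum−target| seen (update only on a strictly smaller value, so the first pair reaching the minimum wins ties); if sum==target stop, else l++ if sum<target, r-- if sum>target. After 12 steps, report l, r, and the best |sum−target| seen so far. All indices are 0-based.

[0,17] -14+38=24 d=30 * → l++
[1,17] -9+38=29 d=25 * → l++
[2,17] -8+38=30 d=24 * → l++
[3,17] -4+38=34 d=20 * → l++
[4,17] -3+38=35 d=19 * → l++
[5,17] 4+38=42 d=12 * → l++
[6,17] 6+38=44 d=10 * → l++
[7,17] 13+38=51 d=3 * → l++
[8,17] 14+38=52 d=2 * → l++
[9,17] 17+38=55 d=1 * → r--
[9,16] 17+35=52 d=2 → l++
[10,16] 18+35=53 d=1 → l++

l=11, r=16, best |Δ|=1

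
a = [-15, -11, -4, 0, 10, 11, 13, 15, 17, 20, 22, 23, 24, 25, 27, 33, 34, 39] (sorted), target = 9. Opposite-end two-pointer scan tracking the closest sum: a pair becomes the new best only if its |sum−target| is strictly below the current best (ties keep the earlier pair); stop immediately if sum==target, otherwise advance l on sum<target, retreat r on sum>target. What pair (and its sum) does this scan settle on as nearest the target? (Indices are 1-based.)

[1,18] -15+39=24 d=15 * → r--
[1,17] -15+34=19 d=10 * → r--
[1,16] -15+33=18 d=9 * → r--
[1,15] -15+27=12 d=3 * → r--
[1,14] -15+25=10 d=1 * → r--
[1,13] -15+24=9 d=0 * → stop

pair (-15, 24) with sum 9 (|Δ|=0)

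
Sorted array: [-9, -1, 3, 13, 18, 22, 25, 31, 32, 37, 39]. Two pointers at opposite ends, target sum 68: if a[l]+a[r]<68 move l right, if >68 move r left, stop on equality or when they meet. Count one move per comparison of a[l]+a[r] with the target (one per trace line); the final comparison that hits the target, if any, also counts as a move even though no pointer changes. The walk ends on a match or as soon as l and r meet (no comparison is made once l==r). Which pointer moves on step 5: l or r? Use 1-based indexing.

l=1 r=11: -9+39=30 <68, l++
l=2 r=11: -1+39=38 <68, l++
l=3 r=11: 3+39=42 <68, l++
l=4 r=11: 13+39=52 <68, l++
l=5 r=11: 18+39=57 <68, l++

l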